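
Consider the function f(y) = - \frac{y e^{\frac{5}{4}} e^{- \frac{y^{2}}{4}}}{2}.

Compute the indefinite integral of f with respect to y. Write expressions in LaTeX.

F(y) = e^{\frac{5}{4} - \frac{y^{2}}{4}} + C

f matches the chain-rule pattern g'(h)*h' with inner function h(y) = \frac{5}{4} - \frac{y^{2}}{4}; substituting u = h(y) collapses the integral.
Check: d/dy[e^{\frac{5}{4} - \frac{y^{2}}{4}}] = - \frac{y e^{\frac{5}{4}} e^{- \frac{y^{2}}{4}}}{2} = f(y).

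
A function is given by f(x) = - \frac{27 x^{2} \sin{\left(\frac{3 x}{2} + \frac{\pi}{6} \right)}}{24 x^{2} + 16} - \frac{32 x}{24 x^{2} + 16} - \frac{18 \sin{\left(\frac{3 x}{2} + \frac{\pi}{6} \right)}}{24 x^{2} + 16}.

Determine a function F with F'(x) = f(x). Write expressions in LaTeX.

An antiderivative is F(x) = \frac{- 8 \log{\left(2 x^{2} + \frac{4}{3} \right)} + 9 \cos{\left(\frac{3 x}{2} + \frac{\pi}{6} \right)}}{12}.

Integrate term by term and add the pieces.
Check: d/dx[\frac{- 8 \log{\left(2 x^{2} + \frac{4}{3} \right)} + 9 \cos{\left(\frac{3 x}{2} + \frac{\pi}{6} \right)}}{12}] = \frac{- 27 x^{2} \sin{\left(\frac{3 x}{2} + \frac{\pi}{6} \right)} - 32 x - 18 \sin{\left(\frac{3 x}{2} + \frac{\pi}{6} \right)}}{24 x^{2} + 16}, which equals f(x).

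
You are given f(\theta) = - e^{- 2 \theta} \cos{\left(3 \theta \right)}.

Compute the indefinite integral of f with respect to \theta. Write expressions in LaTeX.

F(\theta) = - \frac{3 e^{- 2 \theta} \sin{\left(3 \theta \right)}}{13} + \frac{2 e^{- 2 \theta} \cos{\left(3 \theta \right)}}{13} + C

Differentiate the proposed F(\theta) back; it has to land on f(\theta) exactly.
Check: d/d\theta[- \frac{3 e^{- 2 \theta} \sin{\left(3 \theta \right)}}{13} + \frac{2 e^{- 2 \theta} \cos{\left(3 \theta \right)}}{13}] = - e^{- 2 \theta} \cos{\left(3 \theta \right)} = f(\theta).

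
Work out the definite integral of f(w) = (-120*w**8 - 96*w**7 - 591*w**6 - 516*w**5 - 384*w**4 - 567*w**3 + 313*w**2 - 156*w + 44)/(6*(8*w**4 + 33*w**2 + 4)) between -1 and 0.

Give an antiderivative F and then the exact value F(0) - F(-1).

Antiderivative: F(w) = -w**5/2 - w**4/2 - 2*w**3/3 - 5*w**2/4 + 3*w/2 - log(4*w**2 + 1/2)/4 + 2*atan(w/2)/3; value = log(2)/4 + 2*atan(1/2)/3 + log(9/2)/4 + 25/12

Since d/dw undoes antidifferentiation here, F'(w) = f(w) is required of F(w).
F(w) = -w**5/2 - w**4/2 - 2*w**3/3 - 5*w**2/4 + 3*w/2 - log(4*w**2 + 1/2)/4 + 2*atan(w/2)/3 is an antiderivative of f.
Check: d/dw[-w**5/2 - w**4/2 - 2*w**3/3 - 5*w**2/4 + 3*w/2 - log(4*w**2 + 1/2)/4 + 2*atan(w/2)/3] = (-120*w**8 - 96*w**7 - 591*w**6 - 516*w**5 - 384*w**4 - 567*w**3 + 313*w**2 - 156*w + 44)/(48*w**4 + 198*w**2 + 24), which equals f(w).
F(0) = log(2)/4; F(-1) = -25/12 - log(9/2)/4 - 2*atan(1/2)/3.
Integral = F(0) - F(-1) = log(2)/4 + 2*atan(1/2)/3 + log(9/2)/4 + 25/12.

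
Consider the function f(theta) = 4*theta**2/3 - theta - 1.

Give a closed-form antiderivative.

The integrand splits into summands that can be handled one at a time.
Check: d/dtheta[4*theta**3/9 - theta**2/2 - theta] = 4*theta**2/3 - theta - 1 = f(theta).

An antiderivative is F(theta) = 4*theta**3/9 - theta**2/2 - theta.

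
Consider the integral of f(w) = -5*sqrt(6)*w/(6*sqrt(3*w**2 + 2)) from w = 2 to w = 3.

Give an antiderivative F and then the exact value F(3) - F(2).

The substitution u = w**2/2 + 1/3 works: f is exactly (dF/du)*(du/dw) for that inner function.
F(w) = -5*sqrt(6)*sqrt(3*w**2 + 2)/18 is an antiderivative of f.
Check: d/dw[-5*sqrt(6)*sqrt(3*w**2 + 2)/18] = -5*sqrt(6)*w/(6*sqrt(3*w**2 + 2)) = f(w).
F(3) = -5*sqrt(174)/18; F(2) = -5*sqrt(21)/9.
Integral = F(3) - F(2) = -5*sqrt(174)/18 + 5*sqrt(21)/9.

Antiderivative: F(w) = -5*sqrt(6)*sqrt(3*w**2 + 2)/18; value = -5*sqrt(174)/18 + 5*sqrt(21)/9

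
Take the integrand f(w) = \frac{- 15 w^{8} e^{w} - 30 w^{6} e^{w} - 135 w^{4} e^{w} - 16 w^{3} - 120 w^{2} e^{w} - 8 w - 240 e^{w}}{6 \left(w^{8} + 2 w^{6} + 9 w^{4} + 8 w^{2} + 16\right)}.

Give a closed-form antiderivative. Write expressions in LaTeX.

An antiderivative is F(w) = \frac{- 15 w^{4} e^{w} - 15 w^{2} e^{w} - 60 e^{w} + 4}{6 w^{4} + 6 w^{2} + 24}.

Whatever form F(w) takes, F'(w) = f(w) is non-negotiable.
Check: d/dw[\frac{- 15 w^{4} e^{w} - 15 w^{2} e^{w} - 60 e^{w} + 4}{6 w^{4} + 6 w^{2} + 24}] = \frac{- 15 w^{8} e^{w} - 30 w^{6} e^{w} - 135 w^{4} e^{w} - 16 w^{3} - 120 w^{2} e^{w} - 8 w - 240 e^{w}}{6 w^{8} + 12 w^{6} + 54 w^{4} + 48 w^{2} + 96}, which equals f(w).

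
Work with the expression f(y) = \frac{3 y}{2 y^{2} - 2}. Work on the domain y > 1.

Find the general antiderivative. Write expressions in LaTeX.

F(y) = \frac{3 \log{\left(y^{2} - 1 \right)}}{4} + C

The denominator factors as 2 \left(y - 1\right) \left(y + 1\right); partial fractions split f into directly integrable pieces: \frac{3}{4 \left(y + 1\right)} + \frac{3}{4 \left(y - 1\right)}.
Check: d/dy[\frac{3 \log{\left(y^{2} - 1 \right)}}{4}] = \frac{3 y}{2 y^{2} - 2} = f(y).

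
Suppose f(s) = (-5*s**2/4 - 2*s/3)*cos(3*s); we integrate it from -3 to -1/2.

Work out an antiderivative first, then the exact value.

Recover f(s) by differentiating a candidate F(s); any mismatch rules it out.
F(s) = -(45*s**2*sin(3*s) + 24*s*sin(3*s) + 30*s*cos(3*s) - 10*sin(3*s) + 8*cos(3*s))/108 is an antiderivative of f.
Check: d/ds[-(45*s**2*sin(3*s) + 24*s*sin(3*s) + 30*s*cos(3*s) - 10*sin(3*s) + 8*cos(3*s))/108] = -5*s**2*cos(3*s)/4 - 2*s*cos(3*s)/3, which equals f(s).
F(-1/2) = -43*sin(3/2)/432 + 7*cos(3/2)/108; F(-3) = 41*cos(9)/54 + 323*sin(9)/108.
Integral = F(-1/2) - F(-3) = -323*sin(9)/108 - 43*sin(3/2)/432 + 7*cos(3/2)/108 - 41*cos(9)/54.

Antiderivative: F(s) = -(45*s**2*sin(3*s) + 24*s*sin(3*s) + 30*s*cos(3*s) - 10*sin(3*s) + 8*cos(3*s))/108; value = -323*sin(9)/108 - 43*sin(3/2)/432 + 7*cos(3/2)/108 - 41*cos(9)/54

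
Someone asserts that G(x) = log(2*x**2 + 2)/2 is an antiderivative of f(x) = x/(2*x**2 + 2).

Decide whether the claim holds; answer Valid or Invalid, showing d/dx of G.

Invalid: d/dx[G] - f = x/(2*x**2 + 2), which is not 0.

d/dx[G] = x/(x**2 + 1)
d/dx[G] - f(x) = x/(2*x**2 + 2) != 0.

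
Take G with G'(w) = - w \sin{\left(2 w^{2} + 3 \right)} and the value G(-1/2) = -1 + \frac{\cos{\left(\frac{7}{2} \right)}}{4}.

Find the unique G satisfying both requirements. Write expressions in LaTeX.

G'(w) matches the chain-rule pattern g'(h)*h' with inner function h(w) = 2 w^{2} + 3; substituting u = h(w) collapses the integral.
A general antiderivative is \frac{\cos{\left(2 w^{2} + 3 \right)}}{4} + C.
The condition gives C = -1 + \frac{\cos{\left(\frac{7}{2} \right)}}{4} - (\frac{\cos{\left(\frac{7}{2} \right)}}{4}) = -1.
So G(w) = \frac{\cos{\left(2 w^{2} + 3 \right)} - 4}{4}.
Check: d/dw[\frac{\cos{\left(2 w^{2} + 3 \right)} - 4}{4}] = - w \sin{\left(2 w^{2} + 3 \right)} = G'(w).

G(w) = \frac{\cos{\left(2 w^{2} + 3 \right)} - 4}{4}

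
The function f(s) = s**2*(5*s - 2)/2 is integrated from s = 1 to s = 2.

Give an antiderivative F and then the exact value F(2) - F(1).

Any candidate F(s) must reproduce f(s) exactly when differentiated.
F(s) = s**3*(15*s - 8)/24 is an antiderivative of f.
Check: d/ds[s**3*(15*s - 8)/24] = 5*s**3/2 - s**2, which equals f(s).
F(2) = 22/3; F(1) = 7/24.
Integral = F(2) - F(1) = 169/24.

Antiderivative: F(s) = s**3*(15*s - 8)/24; value = 169/24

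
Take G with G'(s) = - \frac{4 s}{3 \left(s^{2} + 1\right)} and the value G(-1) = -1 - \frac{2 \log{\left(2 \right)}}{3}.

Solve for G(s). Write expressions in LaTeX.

G'(s) matches the chain-rule pattern g'(h)*h' with inner function h(s) = s^{2} + 1; substituting u = h(s) collapses the integral.
A general antiderivative is - \frac{2 \log{\left(s^{2} + 1 \right)}}{3} + C.
The condition gives C = -1 - \frac{2 \log{\left(2 \right)}}{3} - (- \frac{2 \log{\left(2 \right)}}{3}) = -1.
So G(s) = - \frac{2 \log{\left(s^{2} + 1 \right)} + 3}{3}.
Check: d/ds[- \frac{2 \log{\left(s^{2} + 1 \right)} + 3}{3}] = - \frac{4 s}{3 s^{2} + 3}, which equals G'(s).

G(s) = - \frac{2 \log{\left(s^{2} + 1 \right)} + 3}{3}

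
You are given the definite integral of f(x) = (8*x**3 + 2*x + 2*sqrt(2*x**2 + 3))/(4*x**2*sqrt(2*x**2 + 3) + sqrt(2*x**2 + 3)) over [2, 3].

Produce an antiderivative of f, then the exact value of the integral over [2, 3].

Antiderivative: F(x) = sqrt(2*x**2 + 3) + atan(2*x); value = -sqrt(11) - atan(4) + atan(6) + sqrt(21)

Recover f(x) by differentiating a candidate F(x); any mismatch rules it out.
F(x) = sqrt(2*x**2 + 3) + atan(2*x) is an antiderivative of f.
Check: d/dx[sqrt(2*x**2 + 3) + atan(2*x)] = (8*x**3 + 2*x + 2*sqrt(2*x**2 + 3))/(4*x**2*sqrt(2*x**2 + 3) + sqrt(2*x**2 + 3)) = f(x).
F(3) = atan(6) + sqrt(21); F(2) = atan(4) + sqrt(11).
Integral = F(3) - F(2) = -sqrt(11) - atan(4) + atan(6) + sqrt(21).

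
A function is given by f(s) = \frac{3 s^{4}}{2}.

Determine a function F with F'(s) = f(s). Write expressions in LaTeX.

Whatever form F(s) takes, F'(s) = f(s) is non-negotiable.
Check: d/ds[\frac{3 s^{5}}{10}] = \frac{3 s^{4}}{2} = f(s).

An antiderivative is F(s) = \frac{3 s^{5}}{10}.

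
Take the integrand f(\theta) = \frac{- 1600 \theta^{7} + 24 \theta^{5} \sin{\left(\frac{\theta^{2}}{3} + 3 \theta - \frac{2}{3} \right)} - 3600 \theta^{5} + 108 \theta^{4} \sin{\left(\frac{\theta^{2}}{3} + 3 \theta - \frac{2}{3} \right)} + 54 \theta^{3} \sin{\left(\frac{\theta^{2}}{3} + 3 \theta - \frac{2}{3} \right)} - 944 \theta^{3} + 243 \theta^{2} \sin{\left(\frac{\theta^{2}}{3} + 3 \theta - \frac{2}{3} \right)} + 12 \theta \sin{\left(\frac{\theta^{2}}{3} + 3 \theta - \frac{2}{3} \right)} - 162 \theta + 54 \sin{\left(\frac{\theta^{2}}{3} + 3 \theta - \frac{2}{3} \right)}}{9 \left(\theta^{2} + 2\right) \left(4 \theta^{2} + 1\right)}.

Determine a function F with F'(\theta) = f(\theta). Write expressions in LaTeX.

Differentiate the proposed F(\theta) back; it has to land on f(\theta) exactly.
Check: d/d\theta[\frac{- 100 \theta^{4} - 9 \log{\left(\frac{2 \theta^{4}}{3} + \frac{3 \theta^{2}}{2} + \frac{1}{3} \right)} - 9 \cos{\left(\frac{\theta^{2}}{3} + 3 \theta - \frac{2}{3} \right)}}{9}] = \frac{- 1600 \theta^{7} + 24 \theta^{5} \sin{\left(\frac{\theta^{2}}{3} + 3 \theta - \frac{2}{3} \right)} - 3600 \theta^{5} + 108 \theta^{4} \sin{\left(\frac{\theta^{2}}{3} + 3 \theta - \frac{2}{3} \right)} + 54 \theta^{3} \sin{\left(\frac{\theta^{2}}{3} + 3 \theta - \frac{2}{3} \right)} - 944 \theta^{3} + 243 \theta^{2} \sin{\left(\frac{\theta^{2}}{3} + 3 \theta - \frac{2}{3} \right)} + 12 \theta \sin{\left(\frac{\theta^{2}}{3} + 3 \theta - \frac{2}{3} \right)} - 162 \theta + 54 \sin{\left(\frac{\theta^{2}}{3} + 3 \theta - \frac{2}{3} \right)}}{36 \theta^{4} + 81 \theta^{2} + 18}, which equals f(\theta).

An antiderivative is F(\theta) = \frac{- 100 \theta^{4} - 9 \log{\left(\frac{2 \theta^{4}}{3} + \frac{3 \theta^{2}}{2} + \frac{1}{3} \right)} - 9 \cos{\left(\frac{\theta^{2}}{3} + 3 \theta - \frac{2}{3} \right)}}{9}.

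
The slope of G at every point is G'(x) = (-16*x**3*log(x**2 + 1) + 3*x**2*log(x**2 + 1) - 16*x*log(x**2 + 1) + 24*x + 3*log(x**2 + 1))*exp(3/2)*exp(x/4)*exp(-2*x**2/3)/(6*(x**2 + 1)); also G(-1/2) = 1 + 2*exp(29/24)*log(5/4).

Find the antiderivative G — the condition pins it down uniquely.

G'(x) has the shape u'v + uv' for u = 2*exp(-2*x**2/3 + x/4 + 3/2) and v = log(x**2 + 1) — it is the derivative of the product u*v.
A general antiderivative is 2*exp(-2*x**2/3 + x/4 + 3/2)*log(x**2 + 1) + C.
The condition gives C = 1 + 2*exp(29/24)*log(5/4) - (2*exp(29/24)*log(5/4)) = 1.
So G(x) = 2*exp(3/2)*exp(x/4)*exp(-2*x**2/3)*log(x**2 + 1) + 1.
Check: d/dx[2*exp(3/2)*exp(x/4)*exp(-2*x**2/3)*log(x**2 + 1) + 1] = (-16*x**3*exp(3/2)*exp(x/4)*log(x**2 + 1) + 3*x**2*exp(3/2)*exp(x/4)*log(x**2 + 1) - 16*x*exp(3/2)*exp(x/4)*log(x**2 + 1) + 24*x*exp(3/2)*exp(x/4) + 3*exp(3/2)*exp(x/4)*log(x**2 + 1))/(6*x**2*exp(2*x**2/3) + 6*exp(2*x**2/3)), which equals G'(x).

G(x) = 2*exp(3/2)*exp(x/4)*exp(-2*x**2/3)*log(x**2 + 1) + 1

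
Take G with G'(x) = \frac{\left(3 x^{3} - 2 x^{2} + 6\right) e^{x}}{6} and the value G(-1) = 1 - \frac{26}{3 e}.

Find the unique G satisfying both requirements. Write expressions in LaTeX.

G(x) = \frac{3 x^{3} e^{x} - 11 x^{2} e^{x} + 22 x e^{x} - 16 e^{x} + 6}{6}

G'(x) has the shape u'v + uv' for u = \frac{x^{3}}{2} - \frac{11 x^{2}}{6} + \frac{11 x}{3} - \frac{8}{3} and v = e^{x} — it is the derivative of the product u*v.
A general antiderivative is \frac{\left(3 x^{3} - 11 x^{2} + 22 x - 16\right) e^{x}}{6} + C.
The condition gives C = 1 - \frac{26}{3 e} - (- \frac{26}{3 e}) = 1.
So G(x) = \frac{3 x^{3} e^{x} - 11 x^{2} e^{x} + 22 x e^{x} - 16 e^{x} + 6}{6}.
Check: d/dx[\frac{3 x^{3} e^{x} - 11 x^{2} e^{x} + 22 x e^{x} - 16 e^{x} + 6}{6}] = \frac{x^{3} e^{x}}{2} - \frac{x^{2} e^{x}}{3} + e^{x}, which equals G'(x).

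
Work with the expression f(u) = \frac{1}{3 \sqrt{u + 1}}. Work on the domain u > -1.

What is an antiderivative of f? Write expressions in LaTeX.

An antiderivative is F(u) = \frac{2 \sqrt{u + 1}}{3}.

A first test for any F(u): its u-derivative must equal f(u) identically.
Check: d/du[\frac{2 \sqrt{u + 1}}{3}] = \frac{1}{3 \sqrt{u + 1}} = f(u).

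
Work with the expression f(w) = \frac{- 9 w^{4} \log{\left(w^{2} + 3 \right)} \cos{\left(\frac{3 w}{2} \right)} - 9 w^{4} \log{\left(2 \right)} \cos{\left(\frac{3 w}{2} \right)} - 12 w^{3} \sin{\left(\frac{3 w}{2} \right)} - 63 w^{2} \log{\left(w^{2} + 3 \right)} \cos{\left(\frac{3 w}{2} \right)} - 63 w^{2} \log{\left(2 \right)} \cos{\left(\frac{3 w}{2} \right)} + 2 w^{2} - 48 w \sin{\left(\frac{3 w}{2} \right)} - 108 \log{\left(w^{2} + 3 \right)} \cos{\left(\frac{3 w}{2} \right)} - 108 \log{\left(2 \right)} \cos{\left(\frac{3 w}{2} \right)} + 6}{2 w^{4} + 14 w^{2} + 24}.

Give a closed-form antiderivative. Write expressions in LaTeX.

An antiderivative is F(w) = - 3 \log{\left(2 w^{2} + 6 \right)} \sin{\left(\frac{3 w}{2} \right)} + \frac{\operatorname{atan}{\left(\frac{w}{2} \right)}}{2}.

Whatever form F(w) takes, F'(w) = f(w) is non-negotiable.
Check: d/dw[- 3 \log{\left(2 w^{2} + 6 \right)} \sin{\left(\frac{3 w}{2} \right)} + \frac{\operatorname{atan}{\left(\frac{w}{2} \right)}}{2}] = \frac{- 9 w^{4} \log{\left(w^{2} + 3 \right)} \cos{\left(\frac{3 w}{2} \right)} - 9 w^{4} \log{\left(2 \right)} \cos{\left(\frac{3 w}{2} \right)} - 12 w^{3} \sin{\left(\frac{3 w}{2} \right)} - 63 w^{2} \log{\left(w^{2} + 3 \right)} \cos{\left(\frac{3 w}{2} \right)} - 63 w^{2} \log{\left(2 \right)} \cos{\left(\frac{3 w}{2} \right)} + 2 w^{2} - 48 w \sin{\left(\frac{3 w}{2} \right)} - 108 \log{\left(w^{2} + 3 \right)} \cos{\left(\frac{3 w}{2} \right)} - 108 \log{\left(2 \right)} \cos{\left(\frac{3 w}{2} \right)} + 6}{2 w^{4} + 14 w^{2} + 24} = f(w).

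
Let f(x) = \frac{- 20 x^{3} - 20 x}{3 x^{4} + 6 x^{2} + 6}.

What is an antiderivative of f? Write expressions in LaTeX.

An antiderivative is F(x) = - \frac{5 \log{\left(x^{4} + 2 x^{2} + 2 \right)}}{3}.

f matches the chain-rule pattern g'(h)*h' with inner function h(x) = x^{4} + 2 x^{2} + 2; substituting u = h(x) collapses the integral.
Check: d/dx[- \frac{5 \log{\left(x^{4} + 2 x^{2} + 2 \right)}}{3}] = \frac{- 20 x^{3} - 20 x}{3 x^{4} + 6 x^{2} + 6} = f(x).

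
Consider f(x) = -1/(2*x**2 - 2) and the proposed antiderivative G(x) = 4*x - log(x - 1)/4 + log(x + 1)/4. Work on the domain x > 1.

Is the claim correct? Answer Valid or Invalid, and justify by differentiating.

Invalid: d/dx[G] - f = 4, which is not 0.

d/dx[G] = (8*x**2 - 9)/(2*x**2 - 2)
d/dx[G] - f(x) = 4 != 0.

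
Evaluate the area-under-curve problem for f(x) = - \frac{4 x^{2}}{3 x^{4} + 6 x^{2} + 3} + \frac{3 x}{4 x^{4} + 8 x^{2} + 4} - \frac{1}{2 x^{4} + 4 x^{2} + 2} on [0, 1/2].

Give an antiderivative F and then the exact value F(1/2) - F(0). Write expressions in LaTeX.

The integrand splits into summands that can be handled one at a time.
F(x) = \frac{- 22 x^{2} \operatorname{atan}{\left(x \right)} + 10 x - 22 \operatorname{atan}{\left(x \right)} - 9}{24 x^{2} + 24} is an antiderivative of f.
Check: d/dx[\frac{- 22 x^{2} \operatorname{atan}{\left(x \right)} + 10 x - 22 \operatorname{atan}{\left(x \right)} - 9}{24 x^{2} + 24}] = \frac{- 16 x^{2} + 9 x - 6}{12 x^{4} + 24 x^{2} + 12}, which equals f(x).
F(1/2) = - \frac{11 \operatorname{atan}{\left(\frac{1}{2} \right)}}{12} - \frac{2}{15}; F(0) = - \frac{3}{8}.
Integral = F(1/2) - F(0) = \frac{29}{120} - \frac{11 \operatorname{atan}{\left(\frac{1}{2} \right)}}{12}.

Antiderivative: F(x) = \frac{- 22 x^{2} \operatorname{atan}{\left(x \right)} + 10 x - 22 \operatorname{atan}{\left(x \right)} - 9}{24 x^{2} + 24}; value = \frac{29}{120} - \frac{11 \operatorname{atan}{\left(\frac{1}{2} \right)}}{12}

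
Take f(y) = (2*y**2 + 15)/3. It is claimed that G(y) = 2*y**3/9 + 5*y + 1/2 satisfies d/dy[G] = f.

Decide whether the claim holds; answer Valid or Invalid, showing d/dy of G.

Valid - the claim checks out under differentiation.

d/dy[G] = 2*y**2/3 + 5
This equals f(y) exactly, so the claim holds.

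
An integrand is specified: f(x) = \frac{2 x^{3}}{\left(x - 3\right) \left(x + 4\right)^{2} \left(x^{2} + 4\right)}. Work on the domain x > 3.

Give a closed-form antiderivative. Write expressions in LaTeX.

An antiderivative is F(x) = \frac{1350 x \log{\left(x - 3 \right)} - 3016 x \log{\left(x + 4 \right)} + 833 x \log{\left(x^{2} + 4 \right)} + 588 x \operatorname{atan}{\left(\frac{x}{2} \right)} + 5400 \log{\left(x - 3 \right)} - 12064 \log{\left(x + 4 \right)} + 3332 \log{\left(x^{2} + 4 \right)} + 2352 \operatorname{atan}{\left(\frac{x}{2} \right)} - 14560}{15925 x + 63700}.

Factor the denominator (\left(x - 3\right) \left(x + 4\right)^{2} \left(x^{2} + 4\right)) and decompose: f = \frac{2 \left(17 x + 12\right)}{325 \left(x^{2} + 4\right)} - \frac{232}{1225 \left(x + 4\right)} + \frac{32}{35 \left(x + 4\right)^{2}} + \frac{54}{637 \left(x - 3\right)}; each piece integrates to a log, atan, or power term.
Check: d/dx[\frac{1350 x \log{\left(x - 3 \right)} - 3016 x \log{\left(x + 4 \right)} + 833 x \log{\left(x^{2} + 4 \right)} + 588 x \operatorname{atan}{\left(\frac{x}{2} \right)} + 5400 \log{\left(x - 3 \right)} - 12064 \log{\left(x + 4 \right)} + 3332 \log{\left(x^{2} + 4 \right)} + 2352 \operatorname{atan}{\left(\frac{x}{2} \right)} - 14560}{15925 x + 63700}] = \frac{2 x^{3}}{x^{5} + 5 x^{4} - 4 x^{3} - 28 x^{2} - 32 x - 192}, which equals f(x).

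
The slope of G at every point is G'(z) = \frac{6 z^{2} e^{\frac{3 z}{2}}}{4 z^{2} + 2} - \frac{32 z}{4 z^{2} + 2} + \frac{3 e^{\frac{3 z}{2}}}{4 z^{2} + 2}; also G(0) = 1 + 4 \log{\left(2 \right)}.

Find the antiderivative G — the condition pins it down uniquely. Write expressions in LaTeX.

G(z) = e^{\frac{3 z}{2}} - 4 \log{\left(z^{2} + \frac{1}{2} \right)}

Integrate term by term and add the pieces.
A general antiderivative is e^{\frac{3 z}{2}} - 4 \log{\left(z^{2} + \frac{1}{2} \right)} + C.
The condition gives C = 1 + 4 \log{\left(2 \right)} - (1 + 4 \log{\left(2 \right)}) = 0.
So G(z) = e^{\frac{3 z}{2}} - 4 \log{\left(z^{2} + \frac{1}{2} \right)}.
Check: d/dz[e^{\frac{3 z}{2}} - 4 \log{\left(z^{2} + \frac{1}{2} \right)}] = \frac{6 z^{2} e^{\frac{3 z}{2}} - 32 z + 3 e^{\frac{3 z}{2}}}{4 z^{2} + 2}, which equals G'(z).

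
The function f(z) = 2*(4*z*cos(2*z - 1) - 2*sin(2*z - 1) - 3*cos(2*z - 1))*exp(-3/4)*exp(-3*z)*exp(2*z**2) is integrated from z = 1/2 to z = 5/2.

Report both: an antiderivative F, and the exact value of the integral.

Antiderivative: F(z) = 2*exp(-3/4)*exp(-3*z)*exp(2*z**2)*cos(2*z - 1); value = 2*exp(17/4)*cos(4) - 2*exp(-7/4)

Recognize the product-rule pattern: f = u'v + uv' with u = 2*cos(2*z - 1), v = exp(2*z**2 - 3*z - 3/4), so integration by parts undoes it.
F(z) = 2*exp(-3/4)*exp(-3*z)*exp(2*z**2)*cos(2*z - 1) is an antiderivative of f.
Check: d/dz[2*exp(-3/4)*exp(-3*z)*exp(2*z**2)*cos(2*z - 1)] = (8*z*exp(2*z**2)*cos(2*z - 1) - 4*exp(2*z**2)*sin(2*z - 1) - 6*exp(2*z**2)*cos(2*z - 1))*exp(-3/4)*exp(-3*z), which equals f(z).
F(5/2) = 2*exp(17/4)*cos(4); F(1/2) = 2*exp(-7/4).
Integral = F(5/2) - F(1/2) = 2*exp(17/4)*cos(4) - 2*exp(-7/4).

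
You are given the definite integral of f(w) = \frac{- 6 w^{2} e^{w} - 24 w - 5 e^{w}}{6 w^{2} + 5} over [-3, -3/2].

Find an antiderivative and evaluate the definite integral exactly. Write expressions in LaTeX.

Antiderivative: F(w) = - e^{w} - 2 \log{\left(2 w^{2} + \frac{5}{3} \right)}; value = - 2 \log{\left(\frac{37}{6} \right)} - e^{- \frac{3}{2}} + e^{-3} + 2 \log{\left(\frac{59}{3} \right)}

Any candidate F(w) must reproduce f(w) exactly when differentiated.
F(w) = - e^{w} - 2 \log{\left(2 w^{2} + \frac{5}{3} \right)} is an antiderivative of f.
Check: d/dw[- e^{w} - 2 \log{\left(2 w^{2} + \frac{5}{3} \right)}] = \frac{- 6 w^{2} e^{w} - 24 w - 5 e^{w}}{6 w^{2} + 5} = f(w).
F(-3/2) = - 2 \log{\left(\frac{37}{6} \right)} - e^{- \frac{3}{2}}; F(-3) = - 2 \log{\left(\frac{59}{3} \right)} - e^{-3}.
Integral = F(-3/2) - F(-3) = - 2 \log{\left(\frac{37}{6} \right)} - e^{- \frac{3}{2}} + e^{-3} + 2 \log{\left(\frac{59}{3} \right)}.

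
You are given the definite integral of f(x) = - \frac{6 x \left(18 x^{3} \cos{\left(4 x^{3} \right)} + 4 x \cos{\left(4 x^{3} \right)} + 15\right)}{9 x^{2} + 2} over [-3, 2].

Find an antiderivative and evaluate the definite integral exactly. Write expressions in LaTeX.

A candidate is checked by its d/dx: the result must match f(x).
F(x) = - 5 \log{\left(\frac{3 x^{2}}{2} + \frac{1}{3} \right)} - \sin{\left(4 x^{3} \right)} is an antiderivative of f.
Check: d/dx[- 5 \log{\left(\frac{3 x^{2}}{2} + \frac{1}{3} \right)} - \sin{\left(4 x^{3} \right)}] = \frac{- 108 x^{4} \cos{\left(4 x^{3} \right)} - 24 x^{2} \cos{\left(4 x^{3} \right)} - 90 x}{9 x^{2} + 2}, which equals f(x).
F(2) = - 5 \log{\left(\frac{19}{3} \right)} - \sin{\left(32 \right)}; F(-3) = - 5 \log{\left(\frac{83}{6} \right)} + \sin{\left(108 \right)}.
Integral = F(2) - F(-3) = - 5 \log{\left(\frac{19}{3} \right)} - \sin{\left(108 \right)} - \sin{\left(32 \right)} + 5 \log{\left(\frac{83}{6} \right)}.

Antiderivative: F(x) = - 5 \log{\left(\frac{3 x^{2}}{2} + \frac{1}{3} \right)} - \sin{\left(4 x^{3} \right)}; value = - 5 \log{\left(\frac{19}{3} \right)} - \sin{\left(108 \right)} - \sin{\left(32 \right)} + 5 \log{\left(\frac{83}{6} \right)}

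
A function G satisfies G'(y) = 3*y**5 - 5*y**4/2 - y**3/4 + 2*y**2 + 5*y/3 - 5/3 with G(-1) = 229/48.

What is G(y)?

The integrand splits into summands that can be handled one at a time.
A general antiderivative is y**6/2 - y**5/2 - y**4/16 + 2*y**3/3 + 5*y**2/6 - 5*y/3 + C.
The condition gives C = 229/48 - (133/48) = 2.
So G(y) = y**6/2 - y**5/2 - y**4/16 + 2*y**3/3 + 5*y**2/6 - 5*y/3 + 2.
Check: d/dy[y**6/2 - y**5/2 - y**4/16 + 2*y**3/3 + 5*y**2/6 - 5*y/3 + 2] = 3*y**5 - 5*y**4/2 - y**3/4 + 2*y**2 + 5*y/3 - 5/3 = G'(y).

G(y) = y**6/2 - y**5/2 - y**4/16 + 2*y**3/3 + 5*y**2/6 - 5*y/3 + 2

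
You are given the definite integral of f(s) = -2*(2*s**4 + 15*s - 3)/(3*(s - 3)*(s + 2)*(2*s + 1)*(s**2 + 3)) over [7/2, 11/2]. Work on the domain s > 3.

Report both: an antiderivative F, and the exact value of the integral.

Antiderivative: F(s) = -34*log(s - 3)/105 - 166*log(s + 1/2)/819 + 2*log(s + 2)/315 - 20*log(s**2 + 3)/273 + 50*sqrt(3)*atan(sqrt(3)*s/3)/273; value = -166*log(6)/819 - 50*sqrt(3)*atan(7*sqrt(3)/6)/273 - 34*log(5/2)/105 - 20*log(133/4)/273 - 34*log(2)/105 - 2*log(11/2)/315 + 2*log(15/2)/315 + 20*log(61/4)/273 + 166*log(4)/819 + 50*sqrt(3)*atan(11*sqrt(3)/6)/273

Factor the denominator (3*(s - 3)*(s + 2)*(2*s + 1)*(s**2 + 3)) and decompose: f = -10*(4*s - 15)/(273*(s**2 + 3)) - 332/(819*(2*s + 1)) + 2/(315*(s + 2)) - 34/(105*(s - 3)); each piece integrates to a log, atan, or power term.
F(s) = -34*log(s - 3)/105 - 166*log(s + 1/2)/819 + 2*log(s + 2)/315 - 20*log(s**2 + 3)/273 + 50*sqrt(3)*atan(sqrt(3)*s/3)/273 is an antiderivative of f.
Check: d/ds[-34*log(s - 3)/105 - 166*log(s + 1/2)/819 + 2*log(s + 2)/315 - 20*log(s**2 + 3)/273 + 50*sqrt(3)*atan(sqrt(3)*s/3)/273] = (-4*s**4 - 30*s + 6)/(6*s**5 - 3*s**4 - 21*s**3 - 27*s**2 - 117*s - 54), which equals f(s).
F(11/2) = -166*log(6)/819 - 34*log(5/2)/105 - 20*log(133/4)/273 + 2*log(15/2)/315 + 50*sqrt(3)*atan(11*sqrt(3)/6)/273; F(7/2) = -166*log(4)/819 - 20*log(61/4)/273 + 2*log(11/2)/315 + 34*log(2)/105 + 50*sqrt(3)*atan(7*sqrt(3)/6)/273.
Integral = F(11/2) - F(7/2) = -166*log(6)/819 - 50*sqrt(3)*atan(7*sqrt(3)/6)/273 - 34*log(5/2)/105 - 20*log(133/4)/273 - 34*log(2)/105 - 2*log(11/2)/315 + 2*log(15/2)/315 + 20*log(61/4)/273 + 166*log(4)/819 + 50*sqrt(3)*atan(11*sqrt(3)/6)/273.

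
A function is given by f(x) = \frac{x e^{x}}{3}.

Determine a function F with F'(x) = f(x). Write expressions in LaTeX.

Recognize the product-rule pattern: f = u'v + uv' with u = \frac{x}{3} - \frac{1}{3}, v = e^{x}, so integration by parts undoes it.
Check: d/dx[\frac{\left(x - 1\right) e^{x}}{3}] = \frac{x e^{x}}{3} = f(x).

An antiderivative is F(x) = \frac{\left(x - 1\right) e^{x}}{3}.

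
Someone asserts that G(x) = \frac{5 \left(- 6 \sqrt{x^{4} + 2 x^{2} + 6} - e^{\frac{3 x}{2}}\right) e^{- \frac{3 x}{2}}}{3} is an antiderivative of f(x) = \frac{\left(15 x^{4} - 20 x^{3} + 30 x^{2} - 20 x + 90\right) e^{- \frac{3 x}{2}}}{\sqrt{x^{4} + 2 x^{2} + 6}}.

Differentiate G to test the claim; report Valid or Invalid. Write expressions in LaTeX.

d/dx[G] = \frac{\left(15 x^{4} - 20 x^{3} + 30 x^{2} - 20 x + 90\right) e^{- \frac{3 x}{2}}}{\sqrt{x^{4} + 2 x^{2} + 6}}
This equals f(x) exactly, so the claim holds.

Valid: G'(x) = f(x).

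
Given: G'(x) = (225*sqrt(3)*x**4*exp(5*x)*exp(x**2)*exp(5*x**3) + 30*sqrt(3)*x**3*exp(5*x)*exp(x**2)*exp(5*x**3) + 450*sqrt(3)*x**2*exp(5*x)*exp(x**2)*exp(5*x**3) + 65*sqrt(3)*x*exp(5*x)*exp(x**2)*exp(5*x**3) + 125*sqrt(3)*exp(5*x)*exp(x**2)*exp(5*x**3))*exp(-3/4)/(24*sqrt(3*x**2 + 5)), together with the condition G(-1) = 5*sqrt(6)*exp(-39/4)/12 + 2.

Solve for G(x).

Recognize the product-rule pattern: G'(x) = u'v + uv' with u = 5*sqrt(x**2 + 5/3)/8, v = exp(5*x**3 + x**2 + 5*x - 3/4), so integration by parts undoes it.
A general antiderivative is 5*sqrt(x**2 + 5/3)*exp(5*x**3 + x**2 + 5*x - 3/4)/8 + C.
The condition gives C = 5*sqrt(6)*exp(-39/4)/12 + 2 - (5*sqrt(6)*exp(-39/4)/12) = 2.
So G(x) = (5*sqrt(3)*sqrt(3*x**2 + 5)*exp(5*x**3 + x**2 + 5*x - 3/4) + 48)/24.
Check: d/dx[(5*sqrt(3)*sqrt(3*x**2 + 5)*exp(5*x**3 + x**2 + 5*x - 3/4) + 48)/24] = (225*sqrt(3)*x**4*exp(-3/4)*exp(5*x)*exp(x**2)*exp(5*x**3) + 30*sqrt(3)*x**3*exp(-3/4)*exp(5*x)*exp(x**2)*exp(5*x**3) + 450*sqrt(3)*x**2*exp(-3/4)*exp(5*x)*exp(x**2)*exp(5*x**3) + 65*sqrt(3)*x*exp(-3/4)*exp(5*x)*exp(x**2)*exp(5*x**3) + 125*sqrt(3)*exp(-3/4)*exp(5*x)*exp(x**2)*exp(5*x**3))/(24*sqrt(3*x**2 + 5)), which equals G'(x).

G(x) = (5*sqrt(3)*sqrt(3*x**2 + 5)*exp(5*x**3 + x**2 + 5*x - 3/4) + 48)/24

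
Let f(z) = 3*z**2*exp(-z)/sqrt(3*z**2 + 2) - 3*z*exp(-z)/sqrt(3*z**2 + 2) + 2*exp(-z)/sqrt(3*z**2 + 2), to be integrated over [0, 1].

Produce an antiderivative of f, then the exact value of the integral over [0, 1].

Antiderivative: F(z) = -sqrt(3*z**2 + 2)*exp(-z); value = -sqrt(5)*exp(-1) + sqrt(2)

f has the shape u'v + uv' for u = -sqrt(3*z**2 + 2) and v = exp(-z) — it is the derivative of the product u*v.
F(z) = -sqrt(3*z**2 + 2)*exp(-z) is an antiderivative of f.
Check: d/dz[-sqrt(3*z**2 + 2)*exp(-z)] = (3*z**2 - 3*z + 2)*exp(-z)/sqrt(3*z**2 + 2), which equals f(z).
F(1) = -sqrt(5)*exp(-1); F(0) = -sqrt(2).
Integral = F(1) - F(0) = -sqrt(5)*exp(-1) + sqrt(2).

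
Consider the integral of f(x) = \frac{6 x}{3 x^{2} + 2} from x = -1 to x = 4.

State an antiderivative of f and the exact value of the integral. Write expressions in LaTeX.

Antiderivative: F(x) = \log{\left(\frac{3 x^{2}}{2} + 1 \right)}; value = - \log{\left(\frac{5}{2} \right)} + \log{\left(25 \right)}

f matches the chain-rule pattern g'(h)*h' with inner function h(x) = \frac{3 x^{2}}{2} + 1; substituting u = h(x) collapses the integral.
F(x) = \log{\left(\frac{3 x^{2}}{2} + 1 \right)} is an antiderivative of f.
Check: d/dx[\log{\left(\frac{3 x^{2}}{2} + 1 \right)}] = \frac{6 x}{3 x^{2} + 2} = f(x).
F(4) = \log{\left(25 \right)}; F(-1) = \log{\left(\frac{5}{2} \right)}.
Integral = F(4) - F(-1) = - \log{\left(\frac{5}{2} \right)} + \log{\left(25 \right)}.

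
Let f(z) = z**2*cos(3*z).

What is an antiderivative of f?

Any candidate F(z) must reproduce f(z) exactly when differentiated.
Check: d/dz[(9*z**2*sin(3*z) + 6*z*cos(3*z) - 2*sin(3*z))/27] = z**2*cos(3*z) = f(z).

An antiderivative is F(z) = (9*z**2*sin(3*z) + 6*z*cos(3*z) - 2*sin(3*z))/27.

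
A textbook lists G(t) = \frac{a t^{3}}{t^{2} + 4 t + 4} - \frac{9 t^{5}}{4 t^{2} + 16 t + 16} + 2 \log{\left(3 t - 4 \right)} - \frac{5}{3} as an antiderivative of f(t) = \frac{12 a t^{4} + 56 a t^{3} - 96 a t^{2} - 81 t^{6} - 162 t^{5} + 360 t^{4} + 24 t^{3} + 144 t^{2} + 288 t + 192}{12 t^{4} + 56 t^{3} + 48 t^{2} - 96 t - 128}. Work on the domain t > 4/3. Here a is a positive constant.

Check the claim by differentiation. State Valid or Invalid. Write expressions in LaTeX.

Valid: G'(t) = f(t).

d/dt[G] = \frac{12 a t^{4} + 56 a t^{3} - 96 a t^{2} - 81 t^{6} - 162 t^{5} + 360 t^{4} + 24 t^{3} + 144 t^{2} + 288 t + 192}{12 t^{4} + 56 t^{3} + 48 t^{2} - 96 t - 128}
This equals f(t) exactly, so the claim holds.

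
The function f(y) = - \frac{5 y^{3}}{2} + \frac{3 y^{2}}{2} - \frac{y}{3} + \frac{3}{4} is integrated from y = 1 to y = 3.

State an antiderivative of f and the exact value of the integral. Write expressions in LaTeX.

Antiderivative: F(y) = - \frac{y \left(15 y^{3} - 12 y^{2} + 4 y - 18\right)}{24}; value = - \frac{221}{6}

The integrand splits into summands that can be handled one at a time.
F(y) = - \frac{y \left(15 y^{3} - 12 y^{2} + 4 y - 18\right)}{24} is an antiderivative of f.
Check: d/dy[- \frac{y \left(15 y^{3} - 12 y^{2} + 4 y - 18\right)}{24}] = - \frac{5 y^{3}}{2} + \frac{3 y^{2}}{2} - \frac{y}{3} + \frac{3}{4} = f(y).
F(3) = - \frac{291}{8}; F(1) = \frac{11}{24}.
Integral = F(3) - F(1) = - \frac{221}{6}.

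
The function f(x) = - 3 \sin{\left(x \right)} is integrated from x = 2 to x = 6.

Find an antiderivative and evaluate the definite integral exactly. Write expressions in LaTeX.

Antiderivative: F(x) = 3 \cos{\left(x \right)}; value = - 3 \cos{\left(2 \right)} + 3 \cos{\left(6 \right)}

For F(x) to be correct the identity F'(x) - f(x) = 0 must hold.
F(x) = 3 \cos{\left(x \right)} is an antiderivative of f.
Check: d/dx[3 \cos{\left(x \right)}] = - 3 \sin{\left(x \right)} = f(x).
F(6) = 3 \cos{\left(6 \right)}; F(2) = 3 \cos{\left(2 \right)}.
Integral = F(6) - F(2) = - 3 \cos{\left(2 \right)} + 3 \cos{\left(6 \right)}.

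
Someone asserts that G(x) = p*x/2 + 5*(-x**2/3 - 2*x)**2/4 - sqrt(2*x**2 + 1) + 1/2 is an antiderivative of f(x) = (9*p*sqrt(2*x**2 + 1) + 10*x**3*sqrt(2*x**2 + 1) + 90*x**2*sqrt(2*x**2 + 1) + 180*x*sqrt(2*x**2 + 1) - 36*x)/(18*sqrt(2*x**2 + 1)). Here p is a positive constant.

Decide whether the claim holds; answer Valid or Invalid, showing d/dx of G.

Valid. The derivative of G reproduces f.

d/dx[G] = (9*p*sqrt(2*x**2 + 1) + 10*x**3*sqrt(2*x**2 + 1) + 90*x**2*sqrt(2*x**2 + 1) + 180*x*sqrt(2*x**2 + 1) - 36*x)/(18*sqrt(2*x**2 + 1))
This equals f(x) exactly, so the claim holds.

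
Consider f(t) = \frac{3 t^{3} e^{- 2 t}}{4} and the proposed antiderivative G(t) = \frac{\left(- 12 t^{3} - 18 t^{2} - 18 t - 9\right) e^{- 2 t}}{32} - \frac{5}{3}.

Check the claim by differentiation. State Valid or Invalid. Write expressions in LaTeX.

d/dt[G] = \frac{3 t^{3} e^{- 2 t}}{4}
This equals f(t) exactly, so the claim holds.

Valid. The derivative of G reproduces f.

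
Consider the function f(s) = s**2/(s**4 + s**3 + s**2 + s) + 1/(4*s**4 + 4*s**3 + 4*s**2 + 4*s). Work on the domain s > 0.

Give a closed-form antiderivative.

An antiderivative is F(s) = log(s)/4 - 5*log(s + 1)/8 + 3*log(s**2 + 1)/16 + 3*atan(s)/8.

The denominator factors as 4*s*(s + 1)*(s**2 + 1); partial fractions split f into directly integrable pieces: 3*(s + 1)/(8*(s**2 + 1)) - 5/(8*(s + 1)) + 1/(4*s).
Check: d/ds[log(s)/4 - 5*log(s + 1)/8 + 3*log(s**2 + 1)/16 + 3*atan(s)/8] = (4*s**2 + 1)/(4*s**4 + 4*s**3 + 4*s**2 + 4*s), which equals f(s).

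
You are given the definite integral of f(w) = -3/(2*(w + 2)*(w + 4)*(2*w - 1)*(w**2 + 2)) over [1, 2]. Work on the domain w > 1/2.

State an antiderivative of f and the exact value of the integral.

Factor the denominator (2*(w + 2)*(w + 4)*(2*w - 1)*(w**2 + 2)) and decompose: f = (w + 5)/(108*(w**2 + 2)) - 8/(135*(2*w - 1)) - 1/(216*(w + 4)) + 1/(40*(w + 2)); each piece integrates to a log, atan, or power term.
F(w) = -4*log(w - 1/2)/135 + log(w + 2)/40 - log(w + 4)/216 + log(w**2 + 2)/216 + 5*sqrt(2)*atan(sqrt(2)*w/2)/216 is an antiderivative of f.
Check: d/dw[-4*log(w - 1/2)/135 + log(w + 2)/40 - log(w + 4)/216 + log(w**2 + 2)/216 + 5*sqrt(2)*atan(sqrt(2)*w/2)/216] = -3/(4*w**5 + 22*w**4 + 28*w**3 + 28*w**2 + 40*w - 32), which equals f(w).
F(2) = -4*log(3/2)/135 + 5*sqrt(2)*atan(sqrt(2))/216 + log(4)/40; F(1) = -log(5)/216 + 5*sqrt(2)*atan(sqrt(2)/2)/216 + 4*log(2)/135 + 4*log(3)/135.
Integral = F(2) - F(1) = -4*log(3)/135 - 4*log(2)/135 - 5*sqrt(2)*atan(sqrt(2)/2)/216 - 4*log(3/2)/135 + log(5)/216 + 5*sqrt(2)*atan(sqrt(2))/216 + log(4)/40.

Antiderivative: F(w) = -4*log(w - 1/2)/135 + log(w + 2)/40 - log(w + 4)/216 + log(w**2 + 2)/216 + 5*sqrt(2)*atan(sqrt(2)*w/2)/216; value = -4*log(3)/135 - 4*log(2)/135 - 5*sqrt(2)*atan(sqrt(2)/2)/216 - 4*log(3/2)/135 + log(5)/216 + 5*sqrt(2)*atan(sqrt(2))/216 + log(4)/40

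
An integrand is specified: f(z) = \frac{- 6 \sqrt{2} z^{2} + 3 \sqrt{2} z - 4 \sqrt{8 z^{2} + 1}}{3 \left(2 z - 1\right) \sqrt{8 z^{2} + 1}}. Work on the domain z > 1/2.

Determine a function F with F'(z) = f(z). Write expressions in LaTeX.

Whatever form F(z) takes, F'(z) = f(z) is non-negotiable.
Check: d/dz[\frac{\sqrt{2} \left(- 3 \sqrt{8 z^{2} + 1} - 8 \sqrt{2} \log{\left(2 z - 1 \right)} - 8 \sqrt{2} \log{\left(2 \right)}\right)}{24}] = \frac{- 6 \sqrt{2} z^{2} + 3 \sqrt{2} z - 4 \sqrt{8 z^{2} + 1}}{6 z \sqrt{8 z^{2} + 1} - 3 \sqrt{8 z^{2} + 1}}, which equals f(z).

An antiderivative is F(z) = \frac{\sqrt{2} \left(- 3 \sqrt{8 z^{2} + 1} - 8 \sqrt{2} \log{\left(2 z - 1 \right)} - 8 \sqrt{2} \log{\left(2 \right)}\right)}{24}.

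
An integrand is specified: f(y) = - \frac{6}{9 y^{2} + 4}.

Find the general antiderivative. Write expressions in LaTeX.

A candidate is checked by its d/dy: the result must match f(y).
Check: d/dy[- \operatorname{atan}{\left(\frac{3 y}{2} \right)}] = - \frac{6}{9 y^{2} + 4} = f(y).

F(y) = - \operatorname{atan}{\left(\frac{3 y}{2} \right)} + C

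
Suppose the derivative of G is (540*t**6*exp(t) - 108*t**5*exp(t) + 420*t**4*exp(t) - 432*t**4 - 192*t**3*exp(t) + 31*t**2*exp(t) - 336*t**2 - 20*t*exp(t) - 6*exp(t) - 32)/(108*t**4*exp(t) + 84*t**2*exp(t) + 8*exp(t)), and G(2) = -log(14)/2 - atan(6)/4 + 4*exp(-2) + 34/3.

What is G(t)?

Check a candidate G(t) by differentiating: d/dt[G] must match the given G'(t).
A general antiderivative is 5*t**3/3 - t**2/2 - log(3*t**2 + 2)/2 - atan(3*t)/4 + 4*exp(-t) + C.
The condition gives C = -log(14)/2 - atan(6)/4 + 4*exp(-2) + 34/3 - (-log(14)/2 - atan(6)/4 + 4*exp(-2) + 34/3) = 0.
So G(t) = (20*t**3*exp(t) - 6*t**2*exp(t) - 6*exp(t)*log(3*t**2 + 2) - 3*exp(t)*atan(3*t) + 48)*exp(-t)/12.
Check: d/dt[(20*t**3*exp(t) - 6*t**2*exp(t) - 6*exp(t)*log(3*t**2 + 2) - 3*exp(t)*atan(3*t) + 48)*exp(-t)/12] = (540*t**6*exp(t) - 108*t**5*exp(t) + 420*t**4*exp(t) - 432*t**4 - 192*t**3*exp(t) + 31*t**2*exp(t) - 336*t**2 - 20*t*exp(t) - 6*exp(t) - 32)/(108*t**4*exp(t) + 84*t**2*exp(t) + 8*exp(t)) = G'(t).

G(t) = (20*t**3*exp(t) - 6*t**2*exp(t) - 6*exp(t)*log(3*t**2 + 2) - 3*exp(t)*atan(3*t) + 48)*exp(-t)/12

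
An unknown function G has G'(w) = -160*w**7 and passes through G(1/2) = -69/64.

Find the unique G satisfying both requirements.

G(w) = -20*w**8 - 1

For G(w) to be correct, d/dw[G] must agree with the stated G'(w) identically.
A general antiderivative is -20*w**8 + C.
The condition gives C = -69/64 - (-5/64) = -1.
So G(w) = -20*w**8 - 1.
Check: d/dw[-20*w**8 - 1] = -160*w**7 = G'(w).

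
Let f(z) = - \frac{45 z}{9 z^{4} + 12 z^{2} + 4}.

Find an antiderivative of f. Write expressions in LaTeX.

f matches the chain-rule pattern g'(h)*h' with inner function h(z) = 2 z^{2} + \frac{4}{3}; substituting u = h(z) collapses the integral.
Check: d/dz[\frac{15}{6 z^{2} + 4}] = - \frac{45 z}{9 z^{4} + 12 z^{2} + 4} = f(z).

An antiderivative is F(z) = \frac{15}{6 z^{2} + 4}.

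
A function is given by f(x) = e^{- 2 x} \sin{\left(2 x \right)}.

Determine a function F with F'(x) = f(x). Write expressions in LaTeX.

An antiderivative is F(x) = - \frac{e^{- 2 x} \sin{\left(2 x \right)}}{4} - \frac{e^{- 2 x} \cos{\left(2 x \right)}}{4}.

Whatever form F(x) takes, F'(x) = f(x) is non-negotiable.
Check: d/dx[- \frac{e^{- 2 x} \sin{\left(2 x \right)}}{4} - \frac{e^{- 2 x} \cos{\left(2 x \right)}}{4}] = e^{- 2 x} \sin{\left(2 x \right)} = f(x).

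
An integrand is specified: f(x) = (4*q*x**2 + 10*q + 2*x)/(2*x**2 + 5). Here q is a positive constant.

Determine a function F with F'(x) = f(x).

An antiderivative is F(x) = 2*q*x + log(x**2 + 5/2)/2.

Differentiate the proposed F(x) back; it has to land on f(x) exactly.
Check: d/dx[2*q*x + log(x**2 + 5/2)/2] = (4*q*x**2 + 10*q + 2*x)/(2*x**2 + 5) = f(x).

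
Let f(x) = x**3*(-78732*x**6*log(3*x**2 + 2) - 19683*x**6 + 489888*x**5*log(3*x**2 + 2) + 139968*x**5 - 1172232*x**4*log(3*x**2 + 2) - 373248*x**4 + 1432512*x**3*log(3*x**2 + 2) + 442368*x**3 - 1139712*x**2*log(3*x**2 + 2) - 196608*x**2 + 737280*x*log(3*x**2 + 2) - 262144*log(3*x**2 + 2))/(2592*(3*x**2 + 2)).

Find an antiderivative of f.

An antiderivative is F(x) = -x**4*(9*x - 16)**4*log(3*x**2 + 2)/5184.

Recognize the product-rule pattern: f = u'v + uv' with u = -4*(3*x**2/4 - 4*x/3)**4, v = log(3*x**2 + 2), so integration by parts undoes it.
Check: d/dx[-x**4*(9*x - 16)**4*log(3*x**2 + 2)/5184] = (-78732*x**9*log(3*x**2 + 2) - 19683*x**9 + 489888*x**8*log(3*x**2 + 2) + 139968*x**8 - 1172232*x**7*log(3*x**2 + 2) - 373248*x**7 + 1432512*x**6*log(3*x**2 + 2) + 442368*x**6 - 1139712*x**5*log(3*x**2 + 2) - 196608*x**5 + 737280*x**4*log(3*x**2 + 2) - 262144*x**3*log(3*x**2 + 2))/(7776*x**2 + 5184), which equals f(x).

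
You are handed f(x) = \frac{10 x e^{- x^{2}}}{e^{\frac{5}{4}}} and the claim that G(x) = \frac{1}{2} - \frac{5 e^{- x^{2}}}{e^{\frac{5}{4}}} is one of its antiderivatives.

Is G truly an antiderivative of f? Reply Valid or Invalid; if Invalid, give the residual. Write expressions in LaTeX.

Valid - differentiating G returns exactly f.

d/dx[G] = \frac{10 x e^{- x^{2}}}{e^{\frac{5}{4}}}
This equals f(x) exactly, so the claim holds.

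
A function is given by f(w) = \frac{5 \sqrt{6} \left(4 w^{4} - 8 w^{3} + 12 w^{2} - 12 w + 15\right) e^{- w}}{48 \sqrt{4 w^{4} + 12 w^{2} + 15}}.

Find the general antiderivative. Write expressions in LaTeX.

F(w) = - \frac{5 \sqrt{\frac{2 w^{4}}{3} + 2 w^{2} + \frac{5}{2}} e^{- w}}{8} + C

f has the shape u'v + uv' for u = - \frac{5 \sqrt{\frac{2 w^{4}}{3} + 2 w^{2} + \frac{5}{2}}}{8} and v = e^{- w} — it is the derivative of the product u*v.
Check: d/dw[- \frac{5 \sqrt{\frac{2 w^{4}}{3} + 2 w^{2} + \frac{5}{2}} e^{- w}}{8}] = \frac{\sqrt{6} \left(20 w^{4} - 40 w^{3} + 60 w^{2} - 60 w + 75\right) e^{- w}}{48 \sqrt{4 w^{4} + 12 w^{2} + 15}}, which equals f(w).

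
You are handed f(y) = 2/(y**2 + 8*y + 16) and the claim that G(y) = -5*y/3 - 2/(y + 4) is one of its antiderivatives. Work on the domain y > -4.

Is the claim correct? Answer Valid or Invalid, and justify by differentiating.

d/dy[G] = (-5*y**2 - 40*y - 74)/(3*y**2 + 24*y + 48)
d/dy[G] - f(y) = -5/3 != 0.

Invalid: d/dy[G] - f = -5/3, which is not 0.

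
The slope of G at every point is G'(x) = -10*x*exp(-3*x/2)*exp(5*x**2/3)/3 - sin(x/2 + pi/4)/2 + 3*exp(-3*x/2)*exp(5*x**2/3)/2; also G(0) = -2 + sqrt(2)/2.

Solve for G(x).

Integrate term by term and add the pieces.
A general antiderivative is -exp(5*x**2/3 - 3*x/2) + cos(x/2 + pi/4) + C.
The condition gives C = -2 + sqrt(2)/2 - (-1 + sqrt(2)/2) = -1.
So G(x) = cos(x/2 + pi/4) - 1 - exp(-3*x/2)*exp(5*x**2/3).
Check: d/dx[cos(x/2 + pi/4) - 1 - exp(-3*x/2)*exp(5*x**2/3)] = (-20*x*exp(5*x**2/3) - 3*exp(3*x/2)*sin(x/2 + pi/4) + 9*exp(5*x**2/3))*exp(-3*x/2)/6, which equals G'(x).

G(x) = cos(x/2 + pi/4) - 1 - exp(-3*x/2)*exp(5*x**2/3)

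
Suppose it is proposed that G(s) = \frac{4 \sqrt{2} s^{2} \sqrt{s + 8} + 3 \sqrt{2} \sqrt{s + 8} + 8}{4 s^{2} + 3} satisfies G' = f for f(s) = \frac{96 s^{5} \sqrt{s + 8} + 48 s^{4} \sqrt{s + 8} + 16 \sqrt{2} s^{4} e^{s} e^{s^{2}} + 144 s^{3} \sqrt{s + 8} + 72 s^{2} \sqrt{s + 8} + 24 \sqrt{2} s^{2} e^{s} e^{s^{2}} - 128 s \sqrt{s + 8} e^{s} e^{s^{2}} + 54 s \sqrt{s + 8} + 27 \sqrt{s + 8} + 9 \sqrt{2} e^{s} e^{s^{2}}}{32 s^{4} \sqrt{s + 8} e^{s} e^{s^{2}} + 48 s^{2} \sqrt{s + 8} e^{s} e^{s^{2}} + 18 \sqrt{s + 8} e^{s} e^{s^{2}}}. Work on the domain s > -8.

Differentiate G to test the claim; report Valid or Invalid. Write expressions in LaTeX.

d/ds[G] = \frac{16 \sqrt{2} s^{4} + 24 \sqrt{2} s^{2} - 128 s \sqrt{s + 8} + 9 \sqrt{2}}{32 s^{4} \sqrt{s + 8} + 48 s^{2} \sqrt{s + 8} + 18 \sqrt{s + 8}}
d/ds[G] - f(s) = \frac{\left(- 6 s - 3\right) e^{- s} e^{- s^{2}}}{2} != 0.

Invalid: d/ds[G] - f = \frac{\left(- 6 s - 3\right) e^{- s} e^{- s^{2}}}{2}, which is not 0.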